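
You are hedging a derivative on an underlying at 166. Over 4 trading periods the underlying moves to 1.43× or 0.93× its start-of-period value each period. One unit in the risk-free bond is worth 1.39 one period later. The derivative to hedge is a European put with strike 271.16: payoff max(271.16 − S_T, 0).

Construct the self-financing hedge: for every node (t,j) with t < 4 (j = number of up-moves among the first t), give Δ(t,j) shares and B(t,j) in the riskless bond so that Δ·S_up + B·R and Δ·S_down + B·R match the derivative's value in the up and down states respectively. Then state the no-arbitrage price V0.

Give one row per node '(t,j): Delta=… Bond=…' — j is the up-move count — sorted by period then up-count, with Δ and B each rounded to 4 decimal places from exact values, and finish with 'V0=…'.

The replicating-portfolio and risk-neutral prices coincide; use p* = (1.39−0.93)/(1.43−0.93) = 0.9200 for the latter.
Terminal values V(4,·): V(4,0)=146.9834, V(4,1)=80.2217, V(4,2)=0.0000, V(4,3)=0.0000, V(4,4)=0.0000
  t=3,j=0: stock 133.5233 → up 190.9383 (V=80.2217), down 124.1766 (V=146.9834). Price 61.5559; hedge Δ=-1.0000, bond B=195.0791.
  t=3,j=1: stock 205.3100 → up 293.5932 (V=0.0000), down 190.9383 (V=80.2217). Price 4.6171; hedge Δ=-0.7815, bond B=165.0605.
  t=3,j=2: stock 315.6917 → up 451.4391 (V=0.0000), down 293.5932 (V=0.0000). Price 0.0000; hedge Δ=0.0000, bond B=0.0000.
  t=3,j=3: stock 485.4184 → up 694.1483 (V=0.0000), down 451.4391 (V=0.0000). Price 0.0000; hedge Δ=0.0000, bond B=0.0000.
  t=2,j=0: stock 143.5734 → up 205.3100 (V=4.6171), down 133.5233 (V=61.5559). Price 6.5987; hedge Δ=-0.7932, bond B=120.4763.
  t=2,j=1: stock 220.7634 → up 315.6917 (V=0.0000), down 205.3100 (V=4.6171). Price 0.2657; hedge Δ=-0.0418, bond B=9.4999.
  t=2,j=2: stock 339.4534 → up 485.4184 (V=0.0000), down 315.6917 (V=0.0000). Price 0.0000; hedge Δ=0.0000, bond B=0.0000.
  t=1,j=0: stock 154.3800 → up 220.7634 (V=0.2657), down 143.5734 (V=6.5987). Price 0.5557; hedge Δ=-0.0820, bond B=13.2216.
  t=1,j=1: stock 237.3800 → up 339.4534 (V=0.0000), down 220.7634 (V=0.2657). Price 0.0153; hedge Δ=-0.0022, bond B=0.5468.
  t=0,j=0: stock 166.0000 → up 237.3800 (V=0.0153), down 154.3800 (V=0.5557). Price 0.0421; hedge Δ=-0.0065, bond B=1.1228.
Root portfolio cost Δ·166+B reproduces V0=0.0421.

(0,0): Delta=-0.0065 Bond=1.1228
(1,0): Delta=-0.0820 Bond=13.2216
(1,1): Delta=-0.0022 Bond=0.5468
(2,0): Delta=-0.7932 Bond=120.4763
(2,1): Delta=-0.0418 Bond=9.4999
(2,2): Delta=0.0000 Bond=0.0000
(3,0): Delta=-1.0000 Bond=195.0791
(3,1): Delta=-0.7815 Bond=165.0605
(3,2): Delta=0.0000 Bond=0.0000
(3,3): Delta=0.0000 Bond=0.0000
V0=0.0421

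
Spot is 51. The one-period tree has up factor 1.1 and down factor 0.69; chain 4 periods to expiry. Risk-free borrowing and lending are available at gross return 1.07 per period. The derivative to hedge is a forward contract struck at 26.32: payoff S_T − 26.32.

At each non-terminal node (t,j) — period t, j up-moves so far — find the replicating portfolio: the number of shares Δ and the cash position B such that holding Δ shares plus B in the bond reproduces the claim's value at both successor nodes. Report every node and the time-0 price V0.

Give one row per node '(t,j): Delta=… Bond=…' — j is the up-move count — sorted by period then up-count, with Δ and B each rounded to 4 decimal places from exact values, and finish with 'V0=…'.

(0,0): Delta=1.0000 Bond=-20.0794
(1,0): Delta=1.0000 Bond=-21.4850
(1,1): Delta=1.0000 Bond=-21.4850
(2,0): Delta=1.0000 Bond=-22.9889
(2,1): Delta=1.0000 Bond=-22.9889
(2,2): Delta=1.0000 Bond=-22.9889
(3,0): Delta=1.0000 Bond=-24.5981
(3,1): Delta=1.0000 Bond=-24.5981
(3,2): Delta=1.0000 Bond=-24.5981
(3,3): Delta=1.0000 Bond=-24.5981
V0=30.9206

Risk-neutral probability p* = (R−d)/(u−d) = (1.07−0.69)/(1.1−0.69) = 0.9268.
Terminal payoffs: V(4,0)=-14.7598, V(4,1)=-7.8906, V(4,2)=3.0601, V(4,3)=20.5179, V(4,4)=48.3491
Node (3,0) S=16.7540: V=(p*·-7.8906+(1−p*)·-14.7598)/1.07=-7.8442; Δ=(-7.8906−-14.7598)/(18.4294−11.5602)=1.0000; B=V−Δ·S=-24.5981
Node (3,1) S=26.7092: V=(p*·3.0601+(1−p*)·-7.8906)/1.07=2.1111; Δ=(3.0601−-7.8906)/(29.3801−18.4294)=1.0000; B=V−Δ·S=-24.5981
Node (3,2) S=42.5799: V=(p*·20.5179+(1−p*)·3.0601)/1.07=17.9818; Δ=(20.5179−3.0601)/(46.8379−29.3801)=1.0000; B=V−Δ·S=-24.5981
Node (3,3) S=67.8810: V=(p*·48.3491+(1−p*)·20.5179)/1.07=43.2829; Δ=(48.3491−20.5179)/(74.6691−46.8379)=1.0000; B=V−Δ·S=-24.5981
Node (2,0) S=24.2811: V=(p*·2.1111+(1−p*)·-7.8442)/1.07=1.2922; Δ=(2.1111−-7.8442)/(26.7092−16.7540)=1.0000; B=V−Δ·S=-22.9889
Node (2,1) S=38.7090: V=(p*·17.9818+(1−p*)·2.1111)/1.07=15.7201; Δ=(17.9818−2.1111)/(42.5799−26.7092)=1.0000; B=V−Δ·S=-22.9889
Node (2,2) S=61.7100: V=(p*·43.2829+(1−p*)·17.9818)/1.07=38.7211; Δ=(43.2829−17.9818)/(67.8810−42.5799)=1.0000; B=V−Δ·S=-22.9889
Node (1,0) S=35.1900: V=(p*·15.7201+(1−p*)·1.2922)/1.07=13.7050; Δ=(15.7201−1.2922)/(38.7090−24.2811)=1.0000; B=V−Δ·S=-21.4850
Node (1,1) S=56.1000: V=(p*·38.7211+(1−p*)·15.7201)/1.07=34.6150; Δ=(38.7211−15.7201)/(61.7100−38.7090)=1.0000; B=V−Δ·S=-21.4850
Node (0,0) S=51.0000: V=(p*·34.6150+(1−p*)·13.7050)/1.07=30.9206; Δ=(34.6150−13.7050)/(56.1000−35.1900)=1.0000; B=V−Δ·S=-20.0794
Check: Δ(0,0)·S0 + B(0,0) = 30.9206 = V0.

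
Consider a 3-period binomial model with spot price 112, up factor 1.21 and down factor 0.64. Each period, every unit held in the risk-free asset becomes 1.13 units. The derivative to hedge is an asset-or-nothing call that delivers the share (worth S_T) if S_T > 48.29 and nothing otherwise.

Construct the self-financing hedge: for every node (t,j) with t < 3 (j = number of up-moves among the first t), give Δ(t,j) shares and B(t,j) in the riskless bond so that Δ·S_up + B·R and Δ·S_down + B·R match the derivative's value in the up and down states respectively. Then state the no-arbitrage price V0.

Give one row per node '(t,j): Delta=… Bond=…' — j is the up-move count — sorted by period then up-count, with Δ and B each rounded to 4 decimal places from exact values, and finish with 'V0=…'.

(0,0): Delta=1.0071 Bond=-0.8509
(1,0): Delta=1.0893 Bond=-6.8506
(1,1): Delta=1.0000 Bond=0.0000
(2,0): Delta=2.1228 Bond=-55.1557
(2,1): Delta=1.0000 Bond=0.0000
(2,2): Delta=1.0000 Bond=0.0000
V0=111.9437

Since d<R<u, set p* = (R−d)/(u−d) = 0.8596; price each node as the discounted p*-expectation of its children.
Terminal values V(3,·): V(3,0)=0.0000, V(3,1)=55.5090, V(3,2)=104.9467, V(3,3)=198.4148
(2,0): S=45.8752. Δ = (V_up−V_dn)/(S_up−S_dn) = (55.5090−0.0000)/(55.5090−29.3601) = 2.1228. V = [p*·55.5090 + (1−p*)·0.0000]/1.13 = 42.2285. B = V − Δ·S = -55.1557.
(2,1): S=86.7328. Δ = (V_up−V_dn)/(S_up−S_dn) = (104.9467−55.5090)/(104.9467−55.5090) = 1.0000. V = [p*·104.9467 + (1−p*)·55.5090]/1.13 = 86.7328. B = V − Δ·S = 0.0000.
(2,2): S=163.9792. Δ = (V_up−V_dn)/(S_up−S_dn) = (198.4148−104.9467)/(198.4148−104.9467) = 1.0000. V = [p*·198.4148 + (1−p*)·104.9467]/1.13 = 163.9792. B = V − Δ·S = 0.0000.
(1,0): S=71.6800. Δ = (V_up−V_dn)/(S_up−S_dn) = (86.7328−42.2285)/(86.7328−45.8752) = 1.0893. V = [p*·86.7328 + (1−p*)·42.2285]/1.13 = 71.2271. B = V − Δ·S = -6.8506.
(1,1): S=135.5200. Δ = (V_up−V_dn)/(S_up−S_dn) = (163.9792−86.7328)/(163.9792−86.7328) = 1.0000. V = [p*·163.9792 + (1−p*)·86.7328]/1.13 = 135.5200. B = V − Δ·S = 0.0000.
(0,0): S=112.0000. Δ = (V_up−V_dn)/(S_up−S_dn) = (135.5200−71.2271)/(135.5200−71.6800) = 1.0071. V = [p*·135.5200 + (1−p*)·71.2271]/1.13 = 111.9437. B = V − Δ·S = -0.8509.
Check: Δ(0,0)·S0 + B(0,0) = 111.9437 = V0.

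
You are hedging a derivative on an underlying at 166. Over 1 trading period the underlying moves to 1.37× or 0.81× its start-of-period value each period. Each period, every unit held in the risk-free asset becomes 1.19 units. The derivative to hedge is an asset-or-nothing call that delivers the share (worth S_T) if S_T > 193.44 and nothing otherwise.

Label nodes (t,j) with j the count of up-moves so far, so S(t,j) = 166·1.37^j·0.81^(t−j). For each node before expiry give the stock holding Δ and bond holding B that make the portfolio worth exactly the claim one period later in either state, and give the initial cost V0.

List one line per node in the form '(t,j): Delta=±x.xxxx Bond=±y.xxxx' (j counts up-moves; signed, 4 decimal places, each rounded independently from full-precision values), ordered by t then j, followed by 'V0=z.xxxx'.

Under the risk-neutral measure, an up-move has probability p* = (R−d)/(u−d) = 0.6786 and values discount at R = 1.19.
Terminal payoffs: V(1,0)=0.0000, V(1,1)=227.4200
  t=0,j=0: stock 166.0000 → up 227.4200 (V=227.4200), down 134.4600 (V=0.0000). Price 129.6813; hedge Δ=2.4464, bond B=-276.4259.
The time-0 hedge costs 129.6813, which is the no-arbitrage price.

(0,0): Delta=2.4464 Bond=-276.4259
V0=129.6813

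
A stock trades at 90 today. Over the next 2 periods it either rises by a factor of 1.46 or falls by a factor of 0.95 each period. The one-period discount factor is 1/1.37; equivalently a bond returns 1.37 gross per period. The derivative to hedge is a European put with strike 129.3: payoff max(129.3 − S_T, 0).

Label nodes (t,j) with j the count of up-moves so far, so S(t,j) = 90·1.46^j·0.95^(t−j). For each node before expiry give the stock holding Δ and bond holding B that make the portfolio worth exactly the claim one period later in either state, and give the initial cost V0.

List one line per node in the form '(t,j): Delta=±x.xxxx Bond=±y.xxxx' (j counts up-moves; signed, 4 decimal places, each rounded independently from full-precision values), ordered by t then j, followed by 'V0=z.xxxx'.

Risk-neutral probability p* = (R−d)/(u−d) = (1.37−0.95)/(1.46−0.95) = 0.8235.
Terminal payoffs: V(2,0)=48.0750, V(2,1)=4.4700, V(2,2)=0.0000
(1,0): S=85.5000. Δ = (V_up−V_dn)/(S_up−S_dn) = (4.4700−48.0750)/(124.8300−81.2250) = -1.0000. V = [p*·4.4700 + (1−p*)·48.0750]/1.37 = 8.8796. B = V − Δ·S = 94.3796.
(1,1): S=131.4000. Δ = (V_up−V_dn)/(S_up−S_dn) = (0.0000−4.4700)/(191.8440−124.8300) = -0.0667. V = [p*·0.0000 + (1−p*)·4.4700]/1.37 = 0.5758. B = V − Δ·S = 9.3405.
(0,0): S=90.0000. Δ = (V_up−V_dn)/(S_up−S_dn) = (0.5758−8.8796)/(131.4000−85.5000) = -0.1809. V = [p*·0.5758 + (1−p*)·8.8796]/1.37 = 1.4899. B = V − Δ·S = 17.7718.
Root portfolio cost Δ·90+B reproduces V0=1.4899.

(0,0): Delta=-0.1809 Bond=17.7718
(1,0): Delta=-1.0000 Bond=94.3796
(1,1): Delta=-0.0667 Bond=9.3405
V0=1.4899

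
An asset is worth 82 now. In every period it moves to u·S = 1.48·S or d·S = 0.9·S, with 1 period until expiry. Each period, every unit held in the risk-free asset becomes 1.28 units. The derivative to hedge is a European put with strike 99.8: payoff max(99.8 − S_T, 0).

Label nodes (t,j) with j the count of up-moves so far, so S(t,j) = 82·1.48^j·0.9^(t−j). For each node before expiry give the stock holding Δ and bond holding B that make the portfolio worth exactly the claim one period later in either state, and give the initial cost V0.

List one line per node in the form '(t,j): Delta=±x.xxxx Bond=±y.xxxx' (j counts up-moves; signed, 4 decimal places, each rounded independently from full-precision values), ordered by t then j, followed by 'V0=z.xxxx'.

(0,0): Delta=-0.5467 Bond=51.8319
V0=7.0043

The replicating-portfolio and risk-neutral prices coincide; use p* = (1.28−0.9)/(1.48−0.9) = 0.6552 for the latter.
Terminal payoffs: V(1,0)=26.0000, V(1,1)=0.0000
  t=0,j=0: stock 82.0000 → up 121.3600 (V=0.0000), down 73.8000 (V=26.0000). Price 7.0043; hedge Δ=-0.5467, bond B=51.8319.
Each (Δ,B) replicates both successor values, so the strategy is self-financing and V0 is arbitrage-free.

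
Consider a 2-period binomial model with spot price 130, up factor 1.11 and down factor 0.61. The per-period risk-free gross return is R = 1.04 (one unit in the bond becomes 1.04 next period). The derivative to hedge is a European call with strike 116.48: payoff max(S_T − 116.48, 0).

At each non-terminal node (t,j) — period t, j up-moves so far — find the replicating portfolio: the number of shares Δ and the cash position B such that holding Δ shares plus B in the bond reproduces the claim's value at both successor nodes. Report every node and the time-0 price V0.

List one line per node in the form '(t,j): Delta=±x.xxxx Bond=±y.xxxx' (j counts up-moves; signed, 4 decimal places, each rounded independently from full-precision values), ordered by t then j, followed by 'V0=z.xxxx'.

Since d<R<u, set p* = (R−d)/(u−d) = 0.8600; price each node as the discounted p*-expectation of its children.
At expiry t=2: V(2,0)=0.0000, V(2,1)=0.0000, V(2,2)=43.6930
  t=1,j=0: stock 79.3000 → up 88.0230 (V=0.0000), down 48.3730 (V=0.0000). Price 0.0000; hedge Δ=0.0000, bond B=0.0000.
  t=1,j=1: stock 144.3000 → up 160.1730 (V=43.6930), down 88.0230 (V=0.0000). Price 36.1308; hedge Δ=0.6056, bond B=-51.2553.
  t=0,j=0: stock 130.0000 → up 144.3000 (V=36.1308), down 79.3000 (V=0.0000). Price 29.8774; hedge Δ=0.5559, bond B=-42.3841.
Check: Δ(0,0)·S0 + B(0,0) = 29.8774 = V0.

(0,0): Delta=0.5559 Bond=-42.3841
(1,0): Delta=0.0000 Bond=0.0000
(1,1): Delta=0.6056 Bond=-51.2553
V0=29.8774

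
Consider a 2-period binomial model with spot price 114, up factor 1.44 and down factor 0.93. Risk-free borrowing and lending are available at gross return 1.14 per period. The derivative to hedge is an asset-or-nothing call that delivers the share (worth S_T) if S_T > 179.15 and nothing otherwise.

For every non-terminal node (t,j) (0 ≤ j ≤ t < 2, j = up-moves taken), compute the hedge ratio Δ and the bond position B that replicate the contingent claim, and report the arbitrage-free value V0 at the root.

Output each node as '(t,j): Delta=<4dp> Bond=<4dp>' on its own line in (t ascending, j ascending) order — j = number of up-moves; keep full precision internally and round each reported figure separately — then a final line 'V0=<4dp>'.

(0,0): Delta=1.4686 Bond=-136.5784
(1,0): Delta=0.0000 Bond=0.0000
(1,1): Delta=2.8235 Bond=-378.1271
V0=30.8403

The replicating-portfolio and risk-neutral prices coincide; use p* = (1.14−0.93)/(1.44−0.93) = 0.4118 for the latter.
Terminal payoffs: V(2,0)=0.0000, V(2,1)=0.0000, V(2,2)=236.3904
  t=1,j=0: stock 106.0200 → up 152.6688 (V=0.0000), down 98.5986 (V=0.0000). Price 0.0000; hedge Δ=0.0000, bond B=0.0000.
  t=1,j=1: stock 164.1600 → up 236.3904 (V=236.3904), down 152.6688 (V=0.0000). Price 85.3835; hedge Δ=2.8235, bond B=-378.1271.
  t=0,j=0: stock 114.0000 → up 164.1600 (V=85.3835), down 106.0200 (V=0.0000). Price 30.8403; hedge Δ=1.4686, bond B=-136.5784.
Root portfolio cost Δ·114+B reproduces V0=30.8403.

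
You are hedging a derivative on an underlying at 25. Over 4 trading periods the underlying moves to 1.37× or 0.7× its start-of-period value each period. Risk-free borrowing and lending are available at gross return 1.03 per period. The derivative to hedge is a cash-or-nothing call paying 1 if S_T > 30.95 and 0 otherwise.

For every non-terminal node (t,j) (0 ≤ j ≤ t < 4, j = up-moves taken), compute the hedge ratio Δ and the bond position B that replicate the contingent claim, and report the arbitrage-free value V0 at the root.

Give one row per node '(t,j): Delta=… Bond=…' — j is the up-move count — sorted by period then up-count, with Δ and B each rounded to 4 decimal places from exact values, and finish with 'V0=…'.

Under the risk-neutral measure, an up-move has probability p* = (R−d)/(u−d) = 0.4925 and values discount at R = 1.03.
Terminal values V(4,·): V(4,0)=0.0000, V(4,1)=0.0000, V(4,2)=0.0000, V(4,3)=1.0000, V(4,4)=1.0000
Node (3,0) S=8.5750: V=(p*·0.0000+(1−p*)·0.0000)/1.03=0.0000; Δ=(0.0000−0.0000)/(11.7477−6.0025)=0.0000; B=V−Δ·S=0.0000
Node (3,1) S=16.7825: V=(p*·0.0000+(1−p*)·0.0000)/1.03=0.0000; Δ=(0.0000−0.0000)/(22.9920−11.7477)=0.0000; B=V−Δ·S=0.0000
Node (3,2) S=32.8458: V=(p*·1.0000+(1−p*)·0.0000)/1.03=0.4782; Δ=(1.0000−0.0000)/(44.9987−22.9920)=0.0454; B=V−Δ·S=-1.0143
Node (3,3) S=64.2838: V=(p*·1.0000+(1−p*)·1.0000)/1.03=0.9709; Δ=(1.0000−1.0000)/(88.0688−44.9987)=0.0000; B=V−Δ·S=0.9709
Node (2,0) S=12.2500: V=(p*·0.0000+(1−p*)·0.0000)/1.03=0.0000; Δ=(0.0000−0.0000)/(16.7825−8.5750)=0.0000; B=V−Δ·S=0.0000
Node (2,1) S=23.9750: V=(p*·0.4782+(1−p*)·0.0000)/1.03=0.2287; Δ=(0.4782−0.0000)/(32.8458−16.7825)=0.0298; B=V−Δ·S=-0.4851
Node (2,2) S=46.9225: V=(p*·0.9709+(1−p*)·0.4782)/1.03=0.6999; Δ=(0.9709−0.4782)/(64.2838−32.8458)=0.0157; B=V−Δ·S=-0.0355
Node (1,0) S=17.5000: V=(p*·0.2287+(1−p*)·0.0000)/1.03=0.1093; Δ=(0.2287−0.0000)/(23.9750−12.2500)=0.0195; B=V−Δ·S=-0.2319
Node (1,1) S=34.2500: V=(p*·0.6999+(1−p*)·0.2287)/1.03=0.4473; Δ=(0.6999−0.2287)/(46.9225−23.9750)=0.0205; B=V−Δ·S=-0.2559
Node (0,0) S=25.0000: V=(p*·0.4473+(1−p*)·0.1093)/1.03=0.2678; Δ=(0.4473−0.1093)/(34.2500−17.5000)=0.0202; B=V−Δ·S=-0.2367
Root portfolio cost Δ·25+B reproduces V0=0.2678.

(0,0): Delta=0.0202 Bond=-0.2367
(1,0): Delta=0.0195 Bond=-0.2319
(1,1): Delta=0.0205 Bond=-0.2559
(2,0): Delta=0.0000 Bond=0.0000
(2,1): Delta=0.0298 Bond=-0.4851
(2,2): Delta=0.0157 Bond=-0.0355
(3,0): Delta=0.0000 Bond=0.0000
(3,1): Delta=0.0000 Bond=0.0000
(3,2): Delta=0.0454 Bond=-1.0143
(3,3): Delta=0.0000 Bond=0.9709
V0=0.2678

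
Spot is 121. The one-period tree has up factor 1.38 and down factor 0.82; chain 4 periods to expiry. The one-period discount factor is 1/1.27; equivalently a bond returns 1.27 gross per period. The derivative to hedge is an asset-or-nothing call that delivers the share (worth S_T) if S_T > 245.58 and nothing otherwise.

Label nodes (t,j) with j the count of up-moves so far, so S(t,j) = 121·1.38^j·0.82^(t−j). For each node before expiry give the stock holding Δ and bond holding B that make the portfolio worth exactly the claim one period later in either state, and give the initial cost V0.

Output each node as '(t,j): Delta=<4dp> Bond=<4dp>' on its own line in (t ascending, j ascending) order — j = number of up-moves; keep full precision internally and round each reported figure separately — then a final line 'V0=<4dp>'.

(0,0): Delta=1.3806 Bond=-55.8499
(1,0): Delta=1.8788 Bond=-120.3650
(1,1): Delta=1.3082 Bond=-58.8451
(2,0): Delta=0.0000 Bond=0.0000
(2,1): Delta=2.1517 Bond=-190.2302
(2,2): Delta=1.1857 Bond=-46.5007
(3,0): Delta=0.0000 Bond=0.0000
(3,1): Delta=0.0000 Bond=0.0000
(3,2): Delta=2.4643 Bond=-300.6482
(3,3): Delta=1.0000 Bond=0.0000
V0=111.2029

No-arbitrage ⇒ martingale measure with p* = (R−d)/(u−d) = 0.8036.
Terminal values V(4,·): V(4,0)=0.0000, V(4,1)=0.0000, V(4,2)=0.0000, V(4,3)=260.7573, V(4,4)=438.8355
Node (3,0) S=66.7155: V=(p*·0.0000+(1−p*)·0.0000)/1.27=0.0000; Δ=(0.0000−0.0000)/(92.0674−54.7067)=0.0000; B=V−Δ·S=0.0000
Node (3,1) S=112.2774: V=(p*·0.0000+(1−p*)·0.0000)/1.27=0.0000; Δ=(0.0000−0.0000)/(154.9427−92.0674)=0.0000; B=V−Δ·S=0.0000
Node (3,2) S=188.9546: V=(p*·260.7573+(1−p*)·0.0000)/1.27=164.9899; Δ=(260.7573−0.0000)/(260.7573−154.9427)=2.4643; B=V−Δ·S=-300.6482
Node (3,3) S=317.9967: V=(p*·438.8355+(1−p*)·260.7573)/1.27=317.9967; Δ=(438.8355−260.7573)/(438.8355−260.7573)=1.0000; B=V−Δ·S=0.0000
Node (2,0) S=81.3604: V=(p*·0.0000+(1−p*)·0.0000)/1.27=0.0000; Δ=(0.0000−0.0000)/(112.2774−66.7155)=0.0000; B=V−Δ·S=0.0000
Node (2,1) S=136.9236: V=(p*·164.9899+(1−p*)·0.0000)/1.27=104.3946; Δ=(164.9899−0.0000)/(188.9546−112.2774)=2.1517; B=V−Δ·S=-190.2302
Node (2,2) S=230.4324: V=(p*·317.9967+(1−p*)·164.9899)/1.27=226.7258; Δ=(317.9967−164.9899)/(317.9967−188.9546)=1.1857; B=V−Δ·S=-46.5007
Node (1,0) S=99.2200: V=(p*·104.3946+(1−p*)·0.0000)/1.27=66.0539; Δ=(104.3946−0.0000)/(136.9236−81.3604)=1.8788; B=V−Δ·S=-120.3650
Node (1,1) S=166.9800: V=(p*·226.7258+(1−p*)·104.3946)/1.27=159.6035; Δ=(226.7258−104.3946)/(230.4324−136.9236)=1.3082; B=V−Δ·S=-58.8451
Node (0,0) S=121.0000: V=(p*·159.6035+(1−p*)·66.0539)/1.27=111.2029; Δ=(159.6035−66.0539)/(166.9800−99.2200)=1.3806; B=V−Δ·S=-55.8499
Check: Δ(0,0)·S0 + B(0,0) = 111.2029 = V0.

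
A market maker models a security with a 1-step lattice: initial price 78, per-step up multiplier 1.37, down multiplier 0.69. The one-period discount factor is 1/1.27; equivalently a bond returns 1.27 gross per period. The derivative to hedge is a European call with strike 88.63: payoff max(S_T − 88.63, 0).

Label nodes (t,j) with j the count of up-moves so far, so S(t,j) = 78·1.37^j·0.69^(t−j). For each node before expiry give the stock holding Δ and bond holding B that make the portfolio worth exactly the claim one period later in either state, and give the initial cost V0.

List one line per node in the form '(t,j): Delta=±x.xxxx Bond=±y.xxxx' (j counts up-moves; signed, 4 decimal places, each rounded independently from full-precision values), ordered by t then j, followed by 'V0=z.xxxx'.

Since d<R<u, set p* = (R−d)/(u−d) = 0.8529; price each node as the discounted p*-expectation of its children.
Payoff layer (t=1): V(1,0)=0.0000, V(1,1)=18.2300
Node (0,0) S=78.0000: V=(p*·18.2300+(1−p*)·0.0000)/1.27=12.2434; Δ=(18.2300−0.0000)/(106.8600−53.8200)=0.3437; B=V−Δ·S=-14.5654
Each (Δ,B) replicates both successor values, so the strategy is self-financing and V0 is arbitrage-free.

(0,0): Delta=0.3437 Bond=-14.5654
V0=12.2434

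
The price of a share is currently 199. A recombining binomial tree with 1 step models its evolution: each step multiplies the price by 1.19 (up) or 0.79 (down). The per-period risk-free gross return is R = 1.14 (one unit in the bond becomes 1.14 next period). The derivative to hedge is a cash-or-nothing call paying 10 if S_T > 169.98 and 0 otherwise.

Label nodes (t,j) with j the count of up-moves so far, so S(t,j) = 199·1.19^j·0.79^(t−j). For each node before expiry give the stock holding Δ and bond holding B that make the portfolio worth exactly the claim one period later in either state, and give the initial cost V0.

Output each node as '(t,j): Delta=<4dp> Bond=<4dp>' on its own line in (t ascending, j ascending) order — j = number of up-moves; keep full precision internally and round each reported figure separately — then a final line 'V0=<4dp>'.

Since d<R<u, set p* = (R−d)/(u−d) = 0.8750; price each node as the discounted p*-expectation of its children.
Terminal payoffs: V(1,0)=0.0000, V(1,1)=10.0000
(0,0): S=199.0000. Δ = (V_up−V_dn)/(S_up−S_dn) = (10.0000−0.0000)/(236.8100−157.2100) = 0.1256. V = [p*·10.0000 + (1−p*)·0.0000]/1.14 = 7.6754. B = V − Δ·S = -17.3246.
Each (Δ,B) replicates both successor values, so the strategy is self-financing and V0 is arbitrage-free.

(0,0): Delta=0.1256 Bond=-17.3246
V0=7.6754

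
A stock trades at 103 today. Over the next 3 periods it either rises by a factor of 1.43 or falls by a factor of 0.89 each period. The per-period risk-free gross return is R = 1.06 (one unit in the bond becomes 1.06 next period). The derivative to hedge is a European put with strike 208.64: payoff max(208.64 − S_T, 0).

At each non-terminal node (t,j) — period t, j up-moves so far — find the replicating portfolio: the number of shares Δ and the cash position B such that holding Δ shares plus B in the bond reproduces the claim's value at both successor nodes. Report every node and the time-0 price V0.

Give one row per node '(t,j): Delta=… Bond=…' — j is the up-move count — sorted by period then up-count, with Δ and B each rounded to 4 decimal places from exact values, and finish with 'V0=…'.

Under the risk-neutral measure, an up-move has probability p* = (R−d)/(u−d) = 0.3148 and values discount at R = 1.06.
Terminal values V(3,·): V(3,0)=136.0282, V(3,1)=91.9716, V(3,2)=21.1840, V(3,3)=0.0000
  t=2,j=0: stock 81.5863 → up 116.6684 (V=91.9716), down 72.6118 (V=136.0282). Price 115.2439; hedge Δ=-1.0000, bond B=196.8302.
  t=2,j=1: stock 131.0881 → up 187.4560 (V=21.1840), down 116.6684 (V=91.9716). Price 65.7421; hedge Δ=-1.0000, bond B=196.8302.
  t=2,j=2: stock 210.6247 → up 301.1933 (V=0.0000), down 187.4560 (V=21.1840). Price 13.6934; hedge Δ=-0.1863, bond B=52.9230.
  t=1,j=0: stock 91.6700 → up 131.0881 (V=65.7421), down 81.5863 (V=115.2439). Price 94.0189; hedge Δ=-1.0000, bond B=185.6889.
  t=1,j=1: stock 147.2900 → up 210.6247 (V=13.6934), down 131.0881 (V=65.7421). Price 46.5626; hedge Δ=-0.6544, bond B=142.9491.
  t=0,j=0: stock 103.0000 → up 147.2900 (V=46.5626), down 91.6700 (V=94.0189). Price 74.6028; hedge Δ=-0.8532, bond B=162.4847.
Root portfolio cost Δ·103+B reproduces V0=74.6028.

(0,0): Delta=-0.8532 Bond=162.4847
(1,0): Delta=-1.0000 Bond=185.6889
(1,1): Delta=-0.6544 Bond=142.9491
(2,0): Delta=-1.0000 Bond=196.8302
(2,1): Delta=-1.0000 Bond=196.8302
(2,2): Delta=-0.1863 Bond=52.9230
V0=74.6028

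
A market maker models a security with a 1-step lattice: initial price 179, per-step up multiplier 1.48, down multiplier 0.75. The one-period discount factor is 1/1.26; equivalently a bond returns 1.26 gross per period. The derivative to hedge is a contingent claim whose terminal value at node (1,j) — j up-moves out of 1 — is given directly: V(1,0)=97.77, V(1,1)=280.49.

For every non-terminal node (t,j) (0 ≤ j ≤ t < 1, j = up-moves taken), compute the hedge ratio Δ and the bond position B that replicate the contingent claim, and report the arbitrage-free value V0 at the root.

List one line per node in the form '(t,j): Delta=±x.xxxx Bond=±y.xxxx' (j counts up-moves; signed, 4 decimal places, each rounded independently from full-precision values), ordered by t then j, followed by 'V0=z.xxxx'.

(0,0): Delta=1.3983 Bond=-71.3937
V0=178.9077

Risk-neutral probability p* = (R−d)/(u−d) = (1.26−0.75)/(1.48−0.75) = 0.6986.
Terminal values V(1,·): V(1,0)=97.7700, V(1,1)=280.4900
Node (0,0) S=179.0000: V=(p*·280.4900+(1−p*)·97.7700)/1.26=178.9077; Δ=(280.4900−97.7700)/(264.9200−134.2500)=1.3983; B=V−Δ·S=-71.3937
Each (Δ,B) replicates both successor values, so the strategy is self-financing and V0 is arbitrage-free.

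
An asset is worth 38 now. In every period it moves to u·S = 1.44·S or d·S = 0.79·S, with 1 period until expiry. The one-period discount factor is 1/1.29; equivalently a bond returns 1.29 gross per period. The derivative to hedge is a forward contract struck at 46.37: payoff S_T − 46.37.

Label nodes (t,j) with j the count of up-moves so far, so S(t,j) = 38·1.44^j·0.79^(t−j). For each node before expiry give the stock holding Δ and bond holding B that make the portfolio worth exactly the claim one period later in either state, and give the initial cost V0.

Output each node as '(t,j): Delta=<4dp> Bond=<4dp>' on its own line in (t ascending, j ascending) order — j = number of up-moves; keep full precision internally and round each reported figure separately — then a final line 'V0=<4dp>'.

(0,0): Delta=1.0000 Bond=-35.9457
V0=2.0543

Under the risk-neutral measure, an up-move has probability p* = (R−d)/(u−d) = 0.7692 and values discount at R = 1.29.
At expiry t=1: V(1,0)=-16.3500, V(1,1)=8.3500
Node (0,0) S=38.0000: V=(p*·8.3500+(1−p*)·-16.3500)/1.29=2.0543; Δ=(8.3500−-16.3500)/(54.7200−30.0200)=1.0000; B=V−Δ·S=-35.9457
Check: Δ(0,0)·S0 + B(0,0) = 2.0543 = V0.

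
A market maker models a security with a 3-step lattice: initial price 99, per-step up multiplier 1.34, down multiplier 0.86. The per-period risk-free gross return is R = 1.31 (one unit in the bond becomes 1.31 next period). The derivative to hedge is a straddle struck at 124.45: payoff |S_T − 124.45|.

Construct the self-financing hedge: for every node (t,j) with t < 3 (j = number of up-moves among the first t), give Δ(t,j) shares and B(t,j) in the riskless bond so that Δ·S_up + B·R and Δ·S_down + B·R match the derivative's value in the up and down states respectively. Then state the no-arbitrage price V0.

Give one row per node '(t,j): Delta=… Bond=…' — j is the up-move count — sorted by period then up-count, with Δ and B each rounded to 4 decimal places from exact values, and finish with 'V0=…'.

No-arbitrage ⇒ martingale measure with p* = (R−d)/(u−d) = 0.9375.
At expiry t=3: V(3,0)=61.4805, V(3,1)=26.3347, V(3,2)=28.4274, V(3,3)=113.7543
  t=2,j=0: stock 73.2204 → up 98.1153 (V=26.3347), down 62.9695 (V=61.4805). Price 21.7796; hedge Δ=-1.0000, bond B=95.0000.
  t=2,j=1: stock 114.0876 → up 152.8774 (V=28.4274), down 98.1153 (V=26.3347). Price 21.6004; hedge Δ=0.0382, bond B=17.2406.
  t=2,j=2: stock 177.7644 → up 238.2043 (V=113.7543), down 152.8774 (V=28.4274). Price 82.7644; hedge Δ=1.0000, bond B=-95.0000.
  t=1,j=0: stock 85.1400 → up 114.0876 (V=21.6004), down 73.2204 (V=21.7796). Price 16.4974; hedge Δ=-0.0044, bond B=16.8707.
  t=1,j=1: stock 132.6600 → up 177.7644 (V=82.7644), down 114.0876 (V=21.6004). Price 60.2608; hedge Δ=0.9605, bond B=-67.1641.
  t=0,j=0: stock 99.0000 → up 132.6600 (V=60.2608), down 85.1400 (V=16.4974). Price 43.9127; hedge Δ=0.9209, bond B=-47.2610.
Each (Δ,B) replicates both successor values, so the strategy is self-financing and V0 is arbitrage-free.

(0,0): Delta=0.9209 Bond=-47.2610
(1,0): Delta=-0.0044 Bond=16.8707
(1,1): Delta=0.9605 Bond=-67.1641
(2,0): Delta=-1.0000 Bond=95.0000
(2,1): Delta=0.0382 Bond=17.2406
(2,2): Delta=1.0000 Bond=-95.0000
V0=43.9127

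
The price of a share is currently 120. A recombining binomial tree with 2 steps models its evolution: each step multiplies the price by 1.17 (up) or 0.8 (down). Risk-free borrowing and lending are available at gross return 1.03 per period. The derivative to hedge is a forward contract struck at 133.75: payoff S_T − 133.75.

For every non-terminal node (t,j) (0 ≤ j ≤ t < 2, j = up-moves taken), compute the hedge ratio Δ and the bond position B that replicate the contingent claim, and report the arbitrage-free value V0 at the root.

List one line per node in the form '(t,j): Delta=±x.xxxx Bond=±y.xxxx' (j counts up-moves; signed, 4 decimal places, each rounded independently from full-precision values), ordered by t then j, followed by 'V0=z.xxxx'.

Risk-neutral probability p* = (R−d)/(u−d) = (1.03−0.8)/(1.17−0.8) = 0.6216.
Terminal payoffs: V(2,0)=-56.9500, V(2,1)=-21.4300, V(2,2)=30.5180
  t=1,j=0: stock 96.0000 → up 112.3200 (V=-21.4300), down 76.8000 (V=-56.9500). Price -33.8544; hedge Δ=1.0000, bond B=-129.8544.
  t=1,j=1: stock 140.4000 → up 164.2680 (V=30.5180), down 112.3200 (V=-21.4300). Price 10.5456; hedge Δ=1.0000, bond B=-129.8544.
  t=0,j=0: stock 120.0000 → up 140.4000 (V=10.5456), down 96.0000 (V=-33.8544). Price -6.0722; hedge Δ=1.0000, bond B=-126.0722.
Self-financing check: at every node Δ·S+B equals the discounted successor values.

(0,0): Delta=1.0000 Bond=-126.0722
(1,0): Delta=1.0000 Bond=-129.8544
(1,1): Delta=1.0000 Bond=-129.8544
V0=-6.0722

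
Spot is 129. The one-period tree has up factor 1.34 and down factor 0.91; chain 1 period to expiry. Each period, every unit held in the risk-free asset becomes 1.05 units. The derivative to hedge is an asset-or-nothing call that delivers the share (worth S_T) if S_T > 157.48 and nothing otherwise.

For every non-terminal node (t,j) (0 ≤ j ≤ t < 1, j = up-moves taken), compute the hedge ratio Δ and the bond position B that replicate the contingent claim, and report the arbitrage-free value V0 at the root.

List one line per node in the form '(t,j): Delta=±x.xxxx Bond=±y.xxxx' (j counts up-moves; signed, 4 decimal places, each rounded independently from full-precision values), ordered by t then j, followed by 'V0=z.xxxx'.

(0,0): Delta=3.1163 Bond=-348.4000
V0=53.6000

Under the risk-neutral measure, an up-move has probability p* = (R−d)/(u−d) = 0.3256 and values discount at R = 1.05.
At expiry t=1: V(1,0)=0.0000, V(1,1)=172.8600
  t=0,j=0: stock 129.0000 → up 172.8600 (V=172.8600), down 117.3900 (V=0.0000). Price 53.6000; hedge Δ=3.1163, bond B=-348.4000.
Self-financing check: at every node Δ·S+B equals the discounted successor values.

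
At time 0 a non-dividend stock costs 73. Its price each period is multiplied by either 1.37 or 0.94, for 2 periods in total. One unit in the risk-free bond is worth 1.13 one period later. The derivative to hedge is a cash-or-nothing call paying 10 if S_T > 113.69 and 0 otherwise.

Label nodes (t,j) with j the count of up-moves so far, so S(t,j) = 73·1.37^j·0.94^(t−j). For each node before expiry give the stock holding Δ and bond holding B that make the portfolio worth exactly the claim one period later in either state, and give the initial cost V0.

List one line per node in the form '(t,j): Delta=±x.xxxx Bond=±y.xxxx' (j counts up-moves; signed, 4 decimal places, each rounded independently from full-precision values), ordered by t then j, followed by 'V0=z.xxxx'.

(0,0): Delta=0.1246 Bond=-7.5646
(1,0): Delta=0.0000 Bond=0.0000
(1,1): Delta=0.2325 Bond=-19.3455
V0=1.5290

No-arbitrage ⇒ martingale measure with p* = (R−d)/(u−d) = 0.4419.
At expiry t=2: V(2,0)=0.0000, V(2,1)=0.0000, V(2,2)=10.0000
Node (1,0) S=68.6200: V=(p*·0.0000+(1−p*)·0.0000)/1.13=0.0000; Δ=(0.0000−0.0000)/(94.0094−64.5028)=0.0000; B=V−Δ·S=0.0000
Node (1,1) S=100.0100: V=(p*·10.0000+(1−p*)·0.0000)/1.13=3.9103; Δ=(10.0000−0.0000)/(137.0137−94.0094)=0.2325; B=V−Δ·S=-19.3455
Node (0,0) S=73.0000: V=(p*·3.9103+(1−p*)·0.0000)/1.13=1.5290; Δ=(3.9103−0.0000)/(100.0100−68.6200)=0.1246; B=V−Δ·S=-7.5646
Self-financing check: at every node Δ·S+B equals the discounted successor values.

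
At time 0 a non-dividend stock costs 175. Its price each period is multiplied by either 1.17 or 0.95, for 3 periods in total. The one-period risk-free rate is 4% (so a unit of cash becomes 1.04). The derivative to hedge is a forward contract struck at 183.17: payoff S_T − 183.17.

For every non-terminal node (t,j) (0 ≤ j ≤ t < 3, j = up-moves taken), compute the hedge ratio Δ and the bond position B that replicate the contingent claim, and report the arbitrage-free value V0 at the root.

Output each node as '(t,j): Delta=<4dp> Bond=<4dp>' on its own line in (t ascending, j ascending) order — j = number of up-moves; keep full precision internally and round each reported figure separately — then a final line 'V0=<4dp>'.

(0,0): Delta=1.0000 Bond=-162.8375
(1,0): Delta=1.0000 Bond=-169.3510
(1,1): Delta=1.0000 Bond=-169.3510
(2,0): Delta=1.0000 Bond=-176.1250
(2,1): Delta=1.0000 Bond=-176.1250
(2,2): Delta=1.0000 Bond=-176.1250
V0=12.1625

Under the risk-neutral measure, an up-move has probability p* = (R−d)/(u−d) = 0.4091 and values discount at R = 1.04.
Terminal payoffs: V(3,0)=-33.1294, V(3,1)=1.6169, V(3,2)=44.4096, V(3,3)=97.1123
(2,0): S=157.9375. Δ = (V_up−V_dn)/(S_up−S_dn) = (1.6169−-33.1294)/(184.7869−150.0406) = 1.0000. V = [p*·1.6169 + (1−p*)·-33.1294]/1.04 = -18.1875. B = V − Δ·S = -176.1250.
(2,1): S=194.5125. Δ = (V_up−V_dn)/(S_up−S_dn) = (44.4096−1.6169)/(227.5796−184.7869) = 1.0000. V = [p*·44.4096 + (1−p*)·1.6169]/1.04 = 18.3875. B = V − Δ·S = -176.1250.
(2,2): S=239.5575. Δ = (V_up−V_dn)/(S_up−S_dn) = (97.1123−44.4096)/(280.2823−227.5796) = 1.0000. V = [p*·97.1123 + (1−p*)·44.4096]/1.04 = 63.4325. B = V − Δ·S = -176.1250.
(1,0): S=166.2500. Δ = (V_up−V_dn)/(S_up−S_dn) = (18.3875−-18.1875)/(194.5125−157.9375) = 1.0000. V = [p*·18.3875 + (1−p*)·-18.1875]/1.04 = -3.1010. B = V − Δ·S = -169.3510.
(1,1): S=204.7500. Δ = (V_up−V_dn)/(S_up−S_dn) = (63.4325−18.3875)/(239.5575−194.5125) = 1.0000. V = [p*·63.4325 + (1−p*)·18.3875]/1.04 = 35.3990. B = V − Δ·S = -169.3510.
(0,0): S=175.0000. Δ = (V_up−V_dn)/(S_up−S_dn) = (35.3990−-3.1010)/(204.7500−166.2500) = 1.0000. V = [p*·35.3990 + (1−p*)·-3.1010]/1.04 = 12.1625. B = V − Δ·S = -162.8375.
Self-financing check: at every node Δ·S+B equals the discounted successor values.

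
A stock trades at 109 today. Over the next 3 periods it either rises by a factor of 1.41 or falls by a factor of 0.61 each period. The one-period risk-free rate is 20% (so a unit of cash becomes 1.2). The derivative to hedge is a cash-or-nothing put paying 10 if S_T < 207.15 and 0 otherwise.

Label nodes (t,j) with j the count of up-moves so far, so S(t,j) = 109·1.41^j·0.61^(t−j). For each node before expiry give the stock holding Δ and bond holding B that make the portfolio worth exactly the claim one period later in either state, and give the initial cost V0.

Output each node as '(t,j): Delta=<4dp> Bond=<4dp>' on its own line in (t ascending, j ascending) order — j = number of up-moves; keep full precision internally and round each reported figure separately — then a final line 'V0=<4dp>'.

(0,0): Delta=-0.0433 Bond=8.1871
(1,0): Delta=0.0000 Bond=6.9444
(1,1): Delta=-0.0500 Bond=10.8496
(2,0): Delta=0.0000 Bond=8.3333
(2,1): Delta=0.0000 Bond=8.3333
(2,2): Delta=-0.0577 Bond=14.6875
V0=3.4657

The replicating-portfolio and risk-neutral prices coincide; use p* = (1.2−0.61)/(1.41−0.61) = 0.7375 for the latter.
Terminal payoffs: V(3,0)=10.0000, V(3,1)=10.0000, V(3,2)=10.0000, V(3,3)=0.0000
(2,0): S=40.5589. Δ = (V_up−V_dn)/(S_up−S_dn) = (10.0000−10.0000)/(57.1880−24.7409) = 0.0000. V = [p*·10.0000 + (1−p*)·10.0000]/1.2 = 8.3333. B = V − Δ·S = 8.3333.
(2,1): S=93.7509. Δ = (V_up−V_dn)/(S_up−S_dn) = (10.0000−10.0000)/(132.1888−57.1880) = 0.0000. V = [p*·10.0000 + (1−p*)·10.0000]/1.2 = 8.3333. B = V − Δ·S = 8.3333.
(2,2): S=216.7029. Δ = (V_up−V_dn)/(S_up−S_dn) = (0.0000−10.0000)/(305.5511−132.1888) = -0.0577. V = [p*·0.0000 + (1−p*)·10.0000]/1.2 = 2.1875. B = V − Δ·S = 14.6875.
(1,0): S=66.4900. Δ = (V_up−V_dn)/(S_up−S_dn) = (8.3333−8.3333)/(93.7509−40.5589) = 0.0000. V = [p*·8.3333 + (1−p*)·8.3333]/1.2 = 6.9444. B = V − Δ·S = 6.9444.
(1,1): S=153.6900. Δ = (V_up−V_dn)/(S_up−S_dn) = (2.1875−8.3333)/(216.7029−93.7509) = -0.0500. V = [p*·2.1875 + (1−p*)·8.3333]/1.2 = 3.1673. B = V − Δ·S = 10.8496.
(0,0): S=109.0000. Δ = (V_up−V_dn)/(S_up−S_dn) = (3.1673−6.9444)/(153.6900−66.4900) = -0.0433. V = [p*·3.1673 + (1−p*)·6.9444]/1.2 = 3.4657. B = V − Δ·S = 8.1871.
Root portfolio cost Δ·109+B reproduces V0=3.4657.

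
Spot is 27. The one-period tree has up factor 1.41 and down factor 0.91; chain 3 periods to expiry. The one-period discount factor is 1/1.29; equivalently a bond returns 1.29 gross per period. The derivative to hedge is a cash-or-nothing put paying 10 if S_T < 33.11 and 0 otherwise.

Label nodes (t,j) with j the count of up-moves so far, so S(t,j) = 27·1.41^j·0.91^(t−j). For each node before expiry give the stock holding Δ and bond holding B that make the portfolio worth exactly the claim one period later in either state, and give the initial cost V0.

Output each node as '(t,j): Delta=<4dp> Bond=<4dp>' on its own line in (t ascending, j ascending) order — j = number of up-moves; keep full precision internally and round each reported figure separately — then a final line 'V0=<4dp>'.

(0,0): Delta=-0.1624 Bond=5.0605
(1,0): Delta=-0.4796 Bond=14.3213
(1,1): Delta=-0.0977 Bond=4.0671
(2,0): Delta=0.0000 Bond=7.7519
(2,1): Delta=-0.5773 Bond=21.8605
(2,2): Delta=0.0000 Bond=0.0000
V0=0.6762

Since d<R<u, set p* = (R−d)/(u−d) = 0.7600; price each node as the discounted p*-expectation of its children.
Payoff layer (t=3): V(3,0)=10.0000, V(3,1)=10.0000, V(3,2)=0.0000, V(3,3)=0.0000
  t=2,j=0: stock 22.3587 → up 31.5258 (V=10.0000), down 20.3464 (V=10.0000). Price 7.7519; hedge Δ=0.0000, bond B=7.7519.
  t=2,j=1: stock 34.6437 → up 48.8476 (V=0.0000), down 31.5258 (V=10.0000). Price 1.8605; hedge Δ=-0.5773, bond B=21.8605.
  t=2,j=2: stock 53.6787 → up 75.6870 (V=0.0000), down 48.8476 (V=0.0000). Price 0.0000; hedge Δ=0.0000, bond B=0.0000.
  t=1,j=0: stock 24.5700 → up 34.6437 (V=1.8605), down 22.3587 (V=7.7519). Price 2.5383; hedge Δ=-0.4796, bond B=14.3213.
  t=1,j=1: stock 38.0700 → up 53.6787 (V=0.0000), down 34.6437 (V=1.8605). Price 0.3461; hedge Δ=-0.0977, bond B=4.0671.
  t=0,j=0: stock 27.0000 → up 38.0700 (V=0.3461), down 24.5700 (V=2.5383). Price 0.6762; hedge Δ=-0.1624, bond B=5.0605.
The time-0 hedge costs 0.6762, which is the no-arbitrage price.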